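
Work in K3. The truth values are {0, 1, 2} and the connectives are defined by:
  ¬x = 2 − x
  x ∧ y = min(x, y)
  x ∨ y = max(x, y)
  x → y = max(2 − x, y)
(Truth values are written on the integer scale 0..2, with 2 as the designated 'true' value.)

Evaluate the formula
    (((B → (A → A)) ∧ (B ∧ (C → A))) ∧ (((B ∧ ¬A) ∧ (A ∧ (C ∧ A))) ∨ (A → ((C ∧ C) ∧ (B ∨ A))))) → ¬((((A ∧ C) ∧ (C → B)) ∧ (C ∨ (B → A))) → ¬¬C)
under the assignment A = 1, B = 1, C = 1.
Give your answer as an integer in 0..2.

1

A → A = 1 → 1 = 1
B → (A → A) = 1 → 1 = 1
C → A = 1 → 1 = 1
B ∧ (C → A) = 1 ∧ 1 = 1
(B → (A → A)) ∧ (B ∧ (C → A)) = 1 ∧ 1 = 1
¬A = ¬1 = 1
B ∧ ¬A = 1 ∧ 1 = 1
C ∧ A = 1 ∧ 1 = 1
A ∧ (C ∧ A) = 1 ∧ 1 = 1
(B ∧ ¬A) ∧ (A ∧ (C ∧ A)) = 1 ∧ 1 = 1
C ∧ C = 1 ∧ 1 = 1
B ∨ A = 1 ∨ 1 = 1
(C ∧ C) ∧ (B ∨ A) = 1 ∧ 1 = 1
A → ((C ∧ C) ∧ (B ∨ A)) = 1 → 1 = 1
((B ∧ ¬A) ∧ (A ∧ (C ∧ A))) ∨ (A → ((C ∧ C) ∧ (B ∨ A))) = 1 ∨ 1 = 1
((B → (A → A)) ∧ (B ∧ (C → A))) ∧ (((B ∧ ¬A) ∧ (A ∧ (C ∧ A))) ∨ (A → ((C ∧ C) ∧ (B ∨ A)))) = 1 ∧ 1 = 1
A ∧ C = 1 ∧ 1 = 1
C → B = 1 → 1 = 1
(A ∧ C) ∧ (C → B) = 1 ∧ 1 = 1
B → A = 1 → 1 = 1
C ∨ (B → A) = 1 ∨ 1 = 1
((A ∧ C) ∧ (C → B)) ∧ (C ∨ (B → A)) = 1 ∧ 1 = 1
¬C = ¬1 = 1
¬¬C = ¬1 = 1
(((A ∧ C) ∧ (C → B)) ∧ (C ∨ (B → A))) → ¬¬C = 1 → 1 = 1
¬((((A ∧ C) ∧ (C → B)) ∧ (C ∨ (B → A))) → ¬¬C) = ¬1 = 1
(((B → (A → A)) ∧ (B ∧ (C → A))) ∧ (((B ∧ ¬A) ∧ (A ∧ (C ∧ A))) ∨ (A → ((C ∧ C) ∧ (B ∨ A))))) → ¬((((A ∧ C) ∧ (C → B)) ∧ (C ∨ (B → A))) → ¬¬C) = 1 → 1 = 1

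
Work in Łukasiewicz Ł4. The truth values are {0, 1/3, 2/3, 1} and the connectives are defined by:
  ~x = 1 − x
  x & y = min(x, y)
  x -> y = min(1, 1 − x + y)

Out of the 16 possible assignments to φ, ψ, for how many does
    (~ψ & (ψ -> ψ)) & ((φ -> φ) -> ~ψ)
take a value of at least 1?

φ = 0, ψ = 0 ↦ 1  ≥
φ = 0, ψ = 1/3 ↦ 2/3  <
φ = 0, ψ = 2/3 ↦ 1/3  <
φ = 0, ψ = 1 ↦ 0  <
φ = 1/3, ψ = 0 ↦ 1  ≥
φ = 1/3, ψ = 1/3 ↦ 2/3  <
φ = 1/3, ψ = 2/3 ↦ 1/3  <
φ = 1/3, ψ = 1 ↦ 0  <
φ = 2/3, ψ = 0 ↦ 1  ≥
φ = 2/3, ψ = 1/3 ↦ 2/3  <
φ = 2/3, ψ = 2/3 ↦ 1/3  <
φ = 2/3, ψ = 1 ↦ 0  <
φ = 1, ψ = 0 ↦ 1  ≥
φ = 1, ψ = 1/3 ↦ 2/3  <
φ = 1, ψ = 2/3 ↦ 1/3  <
φ = 1, ψ = 1 ↦ 0  <
So 4 of the 16 assignments meet the threshold.

4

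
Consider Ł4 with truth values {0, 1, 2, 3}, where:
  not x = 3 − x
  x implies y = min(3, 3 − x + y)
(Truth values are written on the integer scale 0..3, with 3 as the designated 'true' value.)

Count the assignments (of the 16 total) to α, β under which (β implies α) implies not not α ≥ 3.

α = 0, β = 0 ↦ 0  <
α = 0, β = 1 ↦ 1  <
α = 0, β = 2 ↦ 2  <
α = 0, β = 3 ↦ 3  ≥
α = 1, β = 0 ↦ 1  <
α = 1, β = 1 ↦ 1  <
α = 1, β = 2 ↦ 2  <
α = 1, β = 3 ↦ 3  ≥
α = 2, β = 0 ↦ 2  <
α = 2, β = 1 ↦ 2  <
α = 2, β = 2 ↦ 2  <
α = 2, β = 3 ↦ 3  ≥
α = 3, β = 0 ↦ 3  ≥
α = 3, β = 1 ↦ 3  ≥
α = 3, β = 2 ↦ 3  ≥
α = 3, β = 3 ↦ 3  ≥
So 7 of the 16 assignments meet the threshold.

7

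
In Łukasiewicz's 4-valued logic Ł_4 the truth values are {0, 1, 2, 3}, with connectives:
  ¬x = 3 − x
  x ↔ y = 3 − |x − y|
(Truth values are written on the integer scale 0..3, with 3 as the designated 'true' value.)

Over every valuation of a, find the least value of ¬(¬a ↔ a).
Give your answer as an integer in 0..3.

1

Take a = 1:
¬a = ¬1 = 2
¬a ↔ a = 2 ↔ 1 = 2
¬(¬a ↔ a) = ¬2 = 1
No assignment yields a value below 1, so this is the minimum.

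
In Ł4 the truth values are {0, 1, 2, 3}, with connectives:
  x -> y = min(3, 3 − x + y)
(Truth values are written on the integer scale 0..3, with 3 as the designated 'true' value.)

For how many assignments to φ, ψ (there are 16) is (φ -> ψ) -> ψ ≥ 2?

φ = 0, ψ = 0 ↦ 0  <
φ = 0, ψ = 1 ↦ 1  <
φ = 0, ψ = 2 ↦ 2  ≥
φ = 0, ψ = 3 ↦ 3  ≥
φ = 1, ψ = 0 ↦ 1  <
φ = 1, ψ = 1 ↦ 1  <
φ = 1, ψ = 2 ↦ 2  ≥
φ = 1, ψ = 3 ↦ 3  ≥
φ = 2, ψ = 0 ↦ 2  ≥
φ = 2, ψ = 1 ↦ 2  ≥
φ = 2, ψ = 2 ↦ 2  ≥
φ = 2, ψ = 3 ↦ 3  ≥
φ = 3, ψ = 0 ↦ 3  ≥
φ = 3, ψ = 1 ↦ 3  ≥
φ = 3, ψ = 2 ↦ 3  ≥
φ = 3, ψ = 3 ↦ 3  ≥
So 12 of the 16 assignments meet the threshold.

12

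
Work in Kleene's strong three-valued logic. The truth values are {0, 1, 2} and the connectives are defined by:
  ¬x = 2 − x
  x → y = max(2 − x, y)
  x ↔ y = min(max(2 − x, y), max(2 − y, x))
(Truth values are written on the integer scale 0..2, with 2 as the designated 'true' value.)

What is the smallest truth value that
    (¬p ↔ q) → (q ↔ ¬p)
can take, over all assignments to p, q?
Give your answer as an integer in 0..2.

1

Take p = 0, q = 1:
¬p = ¬0 = 2
¬p ↔ q = 2 ↔ 1 = 1
¬p = ¬0 = 2
q ↔ ¬p = 1 ↔ 2 = 1
(¬p ↔ q) → (q ↔ ¬p) = 1 → 1 = 1
No assignment yields a value below 1, so this is the minimum.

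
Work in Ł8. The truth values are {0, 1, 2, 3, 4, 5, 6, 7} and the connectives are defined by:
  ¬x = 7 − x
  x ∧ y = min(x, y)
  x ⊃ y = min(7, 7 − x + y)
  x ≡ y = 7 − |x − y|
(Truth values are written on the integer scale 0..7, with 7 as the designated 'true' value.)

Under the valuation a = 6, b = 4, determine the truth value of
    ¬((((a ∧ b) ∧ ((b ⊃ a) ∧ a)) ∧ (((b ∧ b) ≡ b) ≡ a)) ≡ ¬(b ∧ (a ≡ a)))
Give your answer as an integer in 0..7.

a ∧ b = 6 ∧ 4 = 4
b ⊃ a = 4 ⊃ 6 = 7
(b ⊃ a) ∧ a = 7 ∧ 6 = 6
(a ∧ b) ∧ ((b ⊃ a) ∧ a) = 4 ∧ 6 = 4
b ∧ b = 4 ∧ 4 = 4
(b ∧ b) ≡ b = 4 ≡ 4 = 7
((b ∧ b) ≡ b) ≡ a = 7 ≡ 6 = 6
((a ∧ b) ∧ ((b ⊃ a) ∧ a)) ∧ (((b ∧ b) ≡ b) ≡ a) = 4 ∧ 6 = 4
a ≡ a = 6 ≡ 6 = 7
b ∧ (a ≡ a) = 4 ∧ 7 = 4
¬(b ∧ (a ≡ a)) = ¬4 = 3
(((a ∧ b) ∧ ((b ⊃ a) ∧ a)) ∧ (((b ∧ b) ≡ b) ≡ a)) ≡ ¬(b ∧ (a ≡ a)) = 4 ≡ 3 = 6
¬((((a ∧ b) ∧ ((b ⊃ a) ∧ a)) ∧ (((b ∧ b) ≡ b) ≡ a)) ≡ ¬(b ∧ (a ≡ a))) = ¬6 = 1

1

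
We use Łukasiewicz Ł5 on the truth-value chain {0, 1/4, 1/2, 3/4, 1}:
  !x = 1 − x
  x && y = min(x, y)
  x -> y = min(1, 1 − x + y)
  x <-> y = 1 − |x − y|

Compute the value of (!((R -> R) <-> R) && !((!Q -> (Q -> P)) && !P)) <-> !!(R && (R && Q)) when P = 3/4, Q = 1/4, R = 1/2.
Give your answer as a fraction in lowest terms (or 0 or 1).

3/4

R -> R = 1/2 -> 1/2 = 1
(R -> R) <-> R = 1 <-> 1/2 = 1/2
!((R -> R) <-> R) = !1/2 = 1/2
!Q = !1/4 = 3/4
Q -> P = 1/4 -> 3/4 = 1
!Q -> (Q -> P) = 3/4 -> 1 = 1
!P = !3/4 = 1/4
(!Q -> (Q -> P)) && !P = 1 && 1/4 = 1/4
!((!Q -> (Q -> P)) && !P) = !1/4 = 3/4
!((R -> R) <-> R) && !((!Q -> (Q -> P)) && !P) = 1/2 && 3/4 = 1/2
R && Q = 1/2 && 1/4 = 1/4
R && (R && Q) = 1/2 && 1/4 = 1/4
!(R && (R && Q)) = !1/4 = 3/4
!!(R && (R && Q)) = !3/4 = 1/4
(!((R -> R) <-> R) && !((!Q -> (Q -> P)) && !P)) <-> !!(R && (R && Q)) = 1/2 <-> 1/4 = 3/4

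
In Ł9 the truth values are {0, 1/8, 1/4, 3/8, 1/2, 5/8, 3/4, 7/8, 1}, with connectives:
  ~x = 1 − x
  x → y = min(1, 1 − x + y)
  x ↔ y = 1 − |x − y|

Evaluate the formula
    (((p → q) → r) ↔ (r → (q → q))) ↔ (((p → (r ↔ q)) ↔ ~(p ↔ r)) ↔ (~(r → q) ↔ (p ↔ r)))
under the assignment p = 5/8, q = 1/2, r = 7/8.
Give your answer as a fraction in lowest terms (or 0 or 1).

p → q = 5/8 → 1/2 = 7/8
(p → q) → r = 7/8 → 7/8 = 1
q → q = 1/2 → 1/2 = 1
r → (q → q) = 7/8 → 1 = 1
((p → q) → r) ↔ (r → (q → q)) = 1 ↔ 1 = 1
r ↔ q = 7/8 ↔ 1/2 = 5/8
p → (r ↔ q) = 5/8 → 5/8 = 1
p ↔ r = 5/8 ↔ 7/8 = 3/4
~(p ↔ r) = ~3/4 = 1/4
(p → (r ↔ q)) ↔ ~(p ↔ r) = 1 ↔ 1/4 = 1/4
r → q = 7/8 → 1/2 = 5/8
~(r → q) = ~5/8 = 3/8
p ↔ r = 5/8 ↔ 7/8 = 3/4
~(r → q) ↔ (p ↔ r) = 3/8 ↔ 3/4 = 5/8
((p → (r ↔ q)) ↔ ~(p ↔ r)) ↔ (~(r → q) ↔ (p ↔ r)) = 1/4 ↔ 5/8 = 5/8
(((p → q) → r) ↔ (r → (q → q))) ↔ (((p → (r ↔ q)) ↔ ~(p ↔ r)) ↔ (~(r → q) ↔ (p ↔ r))) = 1 ↔ 5/8 = 5/8

5/8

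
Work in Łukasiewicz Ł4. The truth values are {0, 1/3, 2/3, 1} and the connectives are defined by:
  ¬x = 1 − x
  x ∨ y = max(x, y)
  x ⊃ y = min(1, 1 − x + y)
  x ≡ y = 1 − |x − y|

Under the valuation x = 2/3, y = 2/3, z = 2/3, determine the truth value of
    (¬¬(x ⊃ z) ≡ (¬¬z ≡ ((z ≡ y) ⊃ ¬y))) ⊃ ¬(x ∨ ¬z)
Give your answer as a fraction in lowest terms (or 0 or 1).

x ⊃ z = 2/3 ⊃ 2/3 = 1
¬(x ⊃ z) = ¬1 = 0
¬¬(x ⊃ z) = ¬0 = 1
¬z = ¬2/3 = 1/3
¬¬z = ¬1/3 = 2/3
z ≡ y = 2/3 ≡ 2/3 = 1
¬y = ¬2/3 = 1/3
(z ≡ y) ⊃ ¬y = 1 ⊃ 1/3 = 1/3
¬¬z ≡ ((z ≡ y) ⊃ ¬y) = 2/3 ≡ 1/3 = 2/3
¬¬(x ⊃ z) ≡ (¬¬z ≡ ((z ≡ y) ⊃ ¬y)) = 1 ≡ 2/3 = 2/3
¬z = ¬2/3 = 1/3
x ∨ ¬z = 2/3 ∨ 1/3 = 2/3
¬(x ∨ ¬z) = ¬2/3 = 1/3
(¬¬(x ⊃ z) ≡ (¬¬z ≡ ((z ≡ y) ⊃ ¬y))) ⊃ ¬(x ∨ ¬z) = 2/3 ⊃ 1/3 = 2/3

2/3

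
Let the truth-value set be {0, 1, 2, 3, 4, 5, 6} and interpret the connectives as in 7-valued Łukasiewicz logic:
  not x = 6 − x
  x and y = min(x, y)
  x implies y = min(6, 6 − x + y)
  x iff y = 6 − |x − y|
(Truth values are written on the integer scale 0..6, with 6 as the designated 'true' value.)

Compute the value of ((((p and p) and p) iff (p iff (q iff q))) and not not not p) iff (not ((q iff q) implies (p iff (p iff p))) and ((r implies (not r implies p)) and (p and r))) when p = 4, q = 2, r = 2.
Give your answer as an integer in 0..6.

p and p = 4 and 4 = 4
(p and p) and p = 4 and 4 = 4
q iff q = 2 iff 2 = 6
p iff (q iff q) = 4 iff 6 = 4
((p and p) and p) iff (p iff (q iff q)) = 4 iff 4 = 6
not p = not 4 = 2
not not p = not 2 = 4
not not not p = not 4 = 2
(((p and p) and p) iff (p iff (q iff q))) and not not not p = 6 and 2 = 2
q iff q = 2 iff 2 = 6
p iff p = 4 iff 4 = 6
p iff (p iff p) = 4 iff 6 = 4
(q iff q) implies (p iff (p iff p)) = 6 implies 4 = 4
not ((q iff q) implies (p iff (p iff p))) = not 4 = 2
not r = not 2 = 4
not r implies p = 4 implies 4 = 6
r implies (not r implies p) = 2 implies 6 = 6
p and r = 4 and 2 = 2
(r implies (not r implies p)) and (p and r) = 6 and 2 = 2
not ((q iff q) implies (p iff (p iff p))) and ((r implies (not r implies p)) and (p and r)) = 2 and 2 = 2
((((p and p) and p) iff (p iff (q iff q))) and not not not p) iff (not ((q iff q) implies (p iff (p iff p))) and ((r implies (not r implies p)) and (p and r))) = 2 iff 2 = 6

6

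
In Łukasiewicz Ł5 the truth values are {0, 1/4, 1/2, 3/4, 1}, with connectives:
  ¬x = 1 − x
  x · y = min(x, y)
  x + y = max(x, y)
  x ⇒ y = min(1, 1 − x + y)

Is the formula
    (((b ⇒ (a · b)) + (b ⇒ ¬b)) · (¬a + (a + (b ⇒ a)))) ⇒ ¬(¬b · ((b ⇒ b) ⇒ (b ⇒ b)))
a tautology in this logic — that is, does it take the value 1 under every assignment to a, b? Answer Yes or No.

Counterexample: take a = 0, b = 0.
a · b = 0 · 0 = 0
b ⇒ (a · b) = 0 ⇒ 0 = 1
¬b = ¬0 = 1
b ⇒ ¬b = 0 ⇒ 1 = 1
(b ⇒ (a · b)) + (b ⇒ ¬b) = 1 + 1 = 1
¬a = ¬0 = 1
b ⇒ a = 0 ⇒ 0 = 1
a + (b ⇒ a) = 0 + 1 = 1
¬a + (a + (b ⇒ a)) = 1 + 1 = 1
((b ⇒ (a · b)) + (b ⇒ ¬b)) · (¬a + (a + (b ⇒ a))) = 1 · 1 = 1
¬b = ¬0 = 1
b ⇒ b = 0 ⇒ 0 = 1
b ⇒ b = 0 ⇒ 0 = 1
(b ⇒ b) ⇒ (b ⇒ b) = 1 ⇒ 1 = 1
¬b · ((b ⇒ b) ⇒ (b ⇒ b)) = 1 · 1 = 1
¬(¬b · ((b ⇒ b) ⇒ (b ⇒ b))) = ¬1 = 0
(((b ⇒ (a · b)) + (b ⇒ ¬b)) · (¬a + (a + (b ⇒ a)))) ⇒ ¬(¬b · ((b ⇒ b) ⇒ (b ⇒ b))) = 1 ⇒ 0 = 0
This gives 0 ≠ 1.

No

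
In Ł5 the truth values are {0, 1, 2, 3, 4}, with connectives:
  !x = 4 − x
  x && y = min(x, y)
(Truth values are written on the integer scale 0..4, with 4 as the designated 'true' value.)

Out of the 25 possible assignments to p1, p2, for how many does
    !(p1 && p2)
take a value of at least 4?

value 4: 9 assignments (counts)
value 3: 7 assignments
value 2: 5 assignments
value 1: 3 assignments
value 0: 1 assignment
So 9 of the 25 assignments meet the threshold.

9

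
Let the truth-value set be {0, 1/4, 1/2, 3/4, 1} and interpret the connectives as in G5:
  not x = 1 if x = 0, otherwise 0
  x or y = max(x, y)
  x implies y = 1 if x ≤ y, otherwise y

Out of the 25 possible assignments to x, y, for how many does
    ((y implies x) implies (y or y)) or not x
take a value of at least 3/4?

14

value 1: 12 assignments (counts)
value 3/4: 2 assignments (counts)
value 1/2: 3 assignments
value 1/4: 4 assignments
value 0: 4 assignments
So 14 of the 25 assignments meet the threshold.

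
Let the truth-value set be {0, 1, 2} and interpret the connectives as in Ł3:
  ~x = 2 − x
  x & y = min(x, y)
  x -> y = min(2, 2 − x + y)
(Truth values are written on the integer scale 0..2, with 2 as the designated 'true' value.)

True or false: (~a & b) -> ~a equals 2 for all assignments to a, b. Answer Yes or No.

Yes

a = 0, b = 0 ↦ 2
a = 0, b = 1 ↦ 2
a = 0, b = 2 ↦ 2
a = 1, b = 0 ↦ 2
a = 1, b = 1 ↦ 2
a = 1, b = 2 ↦ 2
a = 2, b = 0 ↦ 2
a = 2, b = 1 ↦ 2
a = 2, b = 2 ↦ 2
Every assignment gives a value ≥ 2.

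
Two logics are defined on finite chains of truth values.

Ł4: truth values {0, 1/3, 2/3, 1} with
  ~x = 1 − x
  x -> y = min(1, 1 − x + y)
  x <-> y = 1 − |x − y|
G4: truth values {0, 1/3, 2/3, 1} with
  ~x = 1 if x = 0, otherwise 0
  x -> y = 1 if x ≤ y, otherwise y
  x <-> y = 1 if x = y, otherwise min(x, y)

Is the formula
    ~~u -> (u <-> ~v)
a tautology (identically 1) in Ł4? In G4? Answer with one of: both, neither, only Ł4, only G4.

In Ł4: at u = 2/3, v = 1 the value is 2/3 — not a tautology.
In G4: at u = 1/3, v = 0 the value is 1/3 — not a tautology.

neither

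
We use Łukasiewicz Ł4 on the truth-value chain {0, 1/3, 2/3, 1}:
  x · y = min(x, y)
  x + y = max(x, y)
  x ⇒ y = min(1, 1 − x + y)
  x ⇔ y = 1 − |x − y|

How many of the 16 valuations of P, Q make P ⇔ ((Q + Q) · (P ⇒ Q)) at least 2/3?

10

P = 0, Q = 0 ↦ 1  ≥
P = 0, Q = 1/3 ↦ 2/3  ≥
P = 0, Q = 2/3 ↦ 1/3  <
P = 0, Q = 1 ↦ 0  <
P = 1/3, Q = 0 ↦ 2/3  ≥
P = 1/3, Q = 1/3 ↦ 1  ≥
P = 1/3, Q = 2/3 ↦ 2/3  ≥
P = 1/3, Q = 1 ↦ 1/3  <
P = 2/3, Q = 0 ↦ 1/3  <
P = 2/3, Q = 1/3 ↦ 2/3  ≥
P = 2/3, Q = 2/3 ↦ 1  ≥
P = 2/3, Q = 1 ↦ 2/3  ≥
P = 1, Q = 0 ↦ 0  <
P = 1, Q = 1/3 ↦ 1/3  <
P = 1, Q = 2/3 ↦ 2/3  ≥
P = 1, Q = 1 ↦ 1  ≥
So 10 of the 16 assignments meet the threshold.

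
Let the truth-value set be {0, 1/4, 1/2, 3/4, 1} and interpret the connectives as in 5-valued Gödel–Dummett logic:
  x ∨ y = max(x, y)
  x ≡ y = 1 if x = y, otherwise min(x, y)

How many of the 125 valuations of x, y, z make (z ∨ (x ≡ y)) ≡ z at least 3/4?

value 1: 85 assignments (counts)
value 3/4: 5 assignments (counts)
value 1/2: 7 assignments
value 1/4: 11 assignments
value 0: 17 assignments
So 90 of the 125 assignments meet the threshold.

90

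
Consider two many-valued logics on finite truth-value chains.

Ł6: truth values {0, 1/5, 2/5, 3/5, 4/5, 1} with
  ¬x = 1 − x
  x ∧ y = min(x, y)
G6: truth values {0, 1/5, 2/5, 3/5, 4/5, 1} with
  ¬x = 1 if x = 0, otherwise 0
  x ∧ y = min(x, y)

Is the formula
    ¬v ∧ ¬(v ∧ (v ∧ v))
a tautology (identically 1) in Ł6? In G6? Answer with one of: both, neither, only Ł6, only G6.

neither

In Ł6: at v = 1/5 the value is 4/5 — not a tautology.
In G6: at v = 1/5 the value is 0 — not a tautology.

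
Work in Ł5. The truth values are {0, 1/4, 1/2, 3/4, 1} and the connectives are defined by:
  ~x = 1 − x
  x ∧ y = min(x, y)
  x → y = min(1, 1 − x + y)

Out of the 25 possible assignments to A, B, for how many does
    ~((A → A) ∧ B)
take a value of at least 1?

value 1: 5 assignments (counts)
value 3/4: 5 assignments
value 1/2: 5 assignments
value 1/4: 5 assignments
value 0: 5 assignments
So 5 of the 25 assignments meet the threshold.

5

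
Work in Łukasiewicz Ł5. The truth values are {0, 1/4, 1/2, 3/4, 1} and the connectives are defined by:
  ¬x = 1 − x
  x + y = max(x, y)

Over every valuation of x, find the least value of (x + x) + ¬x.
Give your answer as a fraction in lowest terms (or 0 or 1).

Take x = 1/2:
x + x = 1/2 + 1/2 = 1/2
¬x = ¬1/2 = 1/2
(x + x) + ¬x = 1/2 + 1/2 = 1/2
No assignment yields a value below 1/2, so this is the minimum.

1/2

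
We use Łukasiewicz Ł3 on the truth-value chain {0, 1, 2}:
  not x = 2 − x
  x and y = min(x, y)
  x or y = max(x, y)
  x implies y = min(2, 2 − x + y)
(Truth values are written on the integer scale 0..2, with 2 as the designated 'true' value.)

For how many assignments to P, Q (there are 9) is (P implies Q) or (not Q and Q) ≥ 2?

P = 0, Q = 0 ↦ 2  ≥
P = 0, Q = 1 ↦ 2  ≥
P = 0, Q = 2 ↦ 2  ≥
P = 1, Q = 0 ↦ 1  <
P = 1, Q = 1 ↦ 2  ≥
P = 1, Q = 2 ↦ 2  ≥
P = 2, Q = 0 ↦ 0  <
P = 2, Q = 1 ↦ 1  <
P = 2, Q = 2 ↦ 2  ≥
So 6 of the 9 assignments meet the threshold.

6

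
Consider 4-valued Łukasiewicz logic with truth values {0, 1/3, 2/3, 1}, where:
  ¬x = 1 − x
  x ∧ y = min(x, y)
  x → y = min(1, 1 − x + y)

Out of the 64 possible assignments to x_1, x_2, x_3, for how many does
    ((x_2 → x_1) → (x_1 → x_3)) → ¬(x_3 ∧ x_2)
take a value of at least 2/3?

value 1: 34 assignments (counts)
value 2/3: 16 assignments (counts)
value 1/3: 10 assignments
value 0: 4 assignments
So 50 of the 64 assignments meet the threshold.

50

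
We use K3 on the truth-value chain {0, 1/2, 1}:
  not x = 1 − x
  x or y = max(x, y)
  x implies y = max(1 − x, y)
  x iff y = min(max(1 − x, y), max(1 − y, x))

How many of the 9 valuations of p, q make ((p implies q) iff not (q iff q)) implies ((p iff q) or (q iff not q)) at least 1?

p = 0, q = 0 ↦ 1  ≥
p = 0, q = 1/2 ↦ 1/2  <
p = 0, q = 1 ↦ 1  ≥
p = 1/2, q = 0 ↦ 1/2  <
p = 1/2, q = 1/2 ↦ 1/2  <
p = 1/2, q = 1 ↦ 1  ≥
p = 1, q = 0 ↦ 0  <
p = 1, q = 1/2 ↦ 1/2  <
p = 1, q = 1 ↦ 1  ≥
So 4 of the 9 assignments meet the threshold.

4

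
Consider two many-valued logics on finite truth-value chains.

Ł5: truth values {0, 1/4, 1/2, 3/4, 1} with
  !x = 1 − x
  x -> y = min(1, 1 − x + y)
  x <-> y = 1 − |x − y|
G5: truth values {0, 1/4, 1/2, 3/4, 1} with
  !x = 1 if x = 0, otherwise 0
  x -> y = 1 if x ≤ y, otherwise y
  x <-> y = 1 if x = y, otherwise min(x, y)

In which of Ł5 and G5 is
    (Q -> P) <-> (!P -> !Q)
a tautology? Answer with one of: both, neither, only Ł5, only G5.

In Ł5: every assignment gives 1 — tautology.
In G5: at P = 1/4, Q = 1/2 the value is 1/4 — not a tautology.

only Ł5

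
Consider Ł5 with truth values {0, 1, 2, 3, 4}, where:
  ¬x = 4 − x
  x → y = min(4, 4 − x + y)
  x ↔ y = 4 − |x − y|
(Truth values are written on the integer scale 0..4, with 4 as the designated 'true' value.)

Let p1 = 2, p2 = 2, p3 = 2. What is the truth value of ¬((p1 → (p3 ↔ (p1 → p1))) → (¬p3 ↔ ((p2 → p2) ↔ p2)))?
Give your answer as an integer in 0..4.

p1 → p1 = 2 → 2 = 4
p3 ↔ (p1 → p1) = 2 ↔ 4 = 2
p1 → (p3 ↔ (p1 → p1)) = 2 → 2 = 4
¬p3 = ¬2 = 2
p2 → p2 = 2 → 2 = 4
(p2 → p2) ↔ p2 = 4 ↔ 2 = 2
¬p3 ↔ ((p2 → p2) ↔ p2) = 2 ↔ 2 = 4
(p1 → (p3 ↔ (p1 → p1))) → (¬p3 ↔ ((p2 → p2) ↔ p2)) = 4 → 4 = 4
¬((p1 → (p3 ↔ (p1 → p1))) → (¬p3 ↔ ((p2 → p2) ↔ p2))) = ¬4 = 0

0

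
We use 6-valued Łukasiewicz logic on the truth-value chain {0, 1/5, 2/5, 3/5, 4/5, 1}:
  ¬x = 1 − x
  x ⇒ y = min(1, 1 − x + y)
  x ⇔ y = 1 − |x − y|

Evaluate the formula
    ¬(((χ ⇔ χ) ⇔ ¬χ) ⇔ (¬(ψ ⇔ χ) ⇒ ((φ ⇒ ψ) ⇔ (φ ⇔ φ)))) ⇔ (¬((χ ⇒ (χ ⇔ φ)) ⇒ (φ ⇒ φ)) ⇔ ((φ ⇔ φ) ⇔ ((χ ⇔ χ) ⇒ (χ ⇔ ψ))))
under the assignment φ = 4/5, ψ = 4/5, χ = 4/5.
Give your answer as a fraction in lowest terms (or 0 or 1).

1/5

χ ⇔ χ = 4/5 ⇔ 4/5 = 1
¬χ = ¬4/5 = 1/5
(χ ⇔ χ) ⇔ ¬χ = 1 ⇔ 1/5 = 1/5
ψ ⇔ χ = 4/5 ⇔ 4/5 = 1
¬(ψ ⇔ χ) = ¬1 = 0
φ ⇒ ψ = 4/5 ⇒ 4/5 = 1
φ ⇔ φ = 4/5 ⇔ 4/5 = 1
(φ ⇒ ψ) ⇔ (φ ⇔ φ) = 1 ⇔ 1 = 1
¬(ψ ⇔ χ) ⇒ ((φ ⇒ ψ) ⇔ (φ ⇔ φ)) = 0 ⇒ 1 = 1
((χ ⇔ χ) ⇔ ¬χ) ⇔ (¬(ψ ⇔ χ) ⇒ ((φ ⇒ ψ) ⇔ (φ ⇔ φ))) = 1/5 ⇔ 1 = 1/5
¬(((χ ⇔ χ) ⇔ ¬χ) ⇔ (¬(ψ ⇔ χ) ⇒ ((φ ⇒ ψ) ⇔ (φ ⇔ φ)))) = ¬1/5 = 4/5
χ ⇔ φ = 4/5 ⇔ 4/5 = 1
χ ⇒ (χ ⇔ φ) = 4/5 ⇒ 1 = 1
φ ⇒ φ = 4/5 ⇒ 4/5 = 1
(χ ⇒ (χ ⇔ φ)) ⇒ (φ ⇒ φ) = 1 ⇒ 1 = 1
¬((χ ⇒ (χ ⇔ φ)) ⇒ (φ ⇒ φ)) = ¬1 = 0
φ ⇔ φ = 4/5 ⇔ 4/5 = 1
χ ⇔ χ = 4/5 ⇔ 4/5 = 1
χ ⇔ ψ = 4/5 ⇔ 4/5 = 1
(χ ⇔ χ) ⇒ (χ ⇔ ψ) = 1 ⇒ 1 = 1
(φ ⇔ φ) ⇔ ((χ ⇔ χ) ⇒ (χ ⇔ ψ)) = 1 ⇔ 1 = 1
¬((χ ⇒ (χ ⇔ φ)) ⇒ (φ ⇒ φ)) ⇔ ((φ ⇔ φ) ⇔ ((χ ⇔ χ) ⇒ (χ ⇔ ψ))) = 0 ⇔ 1 = 0
¬(((χ ⇔ χ) ⇔ ¬χ) ⇔ (¬(ψ ⇔ χ) ⇒ ((φ ⇒ ψ) ⇔ (φ ⇔ φ)))) ⇔ (¬((χ ⇒ (χ ⇔ φ)) ⇒ (φ ⇒ φ)) ⇔ ((φ ⇔ φ) ⇔ ((χ ⇔ χ) ⇒ (χ ⇔ ψ)))) = 4/5 ⇔ 0 = 1/5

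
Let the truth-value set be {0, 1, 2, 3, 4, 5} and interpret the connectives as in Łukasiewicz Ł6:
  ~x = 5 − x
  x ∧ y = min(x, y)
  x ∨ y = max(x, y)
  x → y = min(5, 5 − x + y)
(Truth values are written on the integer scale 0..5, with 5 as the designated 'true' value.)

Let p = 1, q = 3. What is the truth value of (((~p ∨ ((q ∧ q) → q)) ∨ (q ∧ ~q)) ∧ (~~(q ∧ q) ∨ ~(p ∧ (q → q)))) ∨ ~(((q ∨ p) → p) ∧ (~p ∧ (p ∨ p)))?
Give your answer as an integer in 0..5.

~p = ~1 = 4
q ∧ q = 3 ∧ 3 = 3
(q ∧ q) → q = 3 → 3 = 5
~p ∨ ((q ∧ q) → q) = 4 ∨ 5 = 5
~q = ~3 = 2
q ∧ ~q = 3 ∧ 2 = 2
(~p ∨ ((q ∧ q) → q)) ∨ (q ∧ ~q) = 5 ∨ 2 = 5
q ∧ q = 3 ∧ 3 = 3
~(q ∧ q) = ~3 = 2
~~(q ∧ q) = ~2 = 3
q → q = 3 → 3 = 5
p ∧ (q → q) = 1 ∧ 5 = 1
~(p ∧ (q → q)) = ~1 = 4
~~(q ∧ q) ∨ ~(p ∧ (q → q)) = 3 ∨ 4 = 4
((~p ∨ ((q ∧ q) → q)) ∨ (q ∧ ~q)) ∧ (~~(q ∧ q) ∨ ~(p ∧ (q → q))) = 5 ∧ 4 = 4
q ∨ p = 3 ∨ 1 = 3
(q ∨ p) → p = 3 → 1 = 3
~p = ~1 = 4
p ∨ p = 1 ∨ 1 = 1
~p ∧ (p ∨ p) = 4 ∧ 1 = 1
((q ∨ p) → p) ∧ (~p ∧ (p ∨ p)) = 3 ∧ 1 = 1
~(((q ∨ p) → p) ∧ (~p ∧ (p ∨ p))) = ~1 = 4
(((~p ∨ ((q ∧ q) → q)) ∨ (q ∧ ~q)) ∧ (~~(q ∧ q) ∨ ~(p ∧ (q → q)))) ∨ ~(((q ∨ p) → p) ∧ (~p ∧ (p ∨ p))) = 4 ∨ 4 = 4

4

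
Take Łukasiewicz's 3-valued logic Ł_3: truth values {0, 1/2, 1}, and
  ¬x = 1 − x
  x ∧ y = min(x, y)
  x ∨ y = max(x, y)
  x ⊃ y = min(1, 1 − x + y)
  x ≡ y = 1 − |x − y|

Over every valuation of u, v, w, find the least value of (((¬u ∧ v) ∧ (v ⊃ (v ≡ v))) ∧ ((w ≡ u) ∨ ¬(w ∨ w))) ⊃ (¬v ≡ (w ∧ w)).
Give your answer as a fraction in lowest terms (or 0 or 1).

Take u = 1/2, v = 1, w = 1:
¬u = ¬1/2 = 1/2
¬u ∧ v = 1/2 ∧ 1 = 1/2
v ≡ v = 1 ≡ 1 = 1
v ⊃ (v ≡ v) = 1 ⊃ 1 = 1
(¬u ∧ v) ∧ (v ⊃ (v ≡ v)) = 1/2 ∧ 1 = 1/2
w ≡ u = 1 ≡ 1/2 = 1/2
w ∨ w = 1 ∨ 1 = 1
¬(w ∨ w) = ¬1 = 0
(w ≡ u) ∨ ¬(w ∨ w) = 1/2 ∨ 0 = 1/2
((¬u ∧ v) ∧ (v ⊃ (v ≡ v))) ∧ ((w ≡ u) ∨ ¬(w ∨ w)) = 1/2 ∧ 1/2 = 1/2
¬v = ¬1 = 0
w ∧ w = 1 ∧ 1 = 1
¬v ≡ (w ∧ w) = 0 ≡ 1 = 0
(((¬u ∧ v) ∧ (v ⊃ (v ≡ v))) ∧ ((w ≡ u) ∨ ¬(w ∨ w))) ⊃ (¬v ≡ (w ∧ w)) = 1/2 ⊃ 0 = 1/2
No assignment yields a value below 1/2, so this is the minimum.

1/2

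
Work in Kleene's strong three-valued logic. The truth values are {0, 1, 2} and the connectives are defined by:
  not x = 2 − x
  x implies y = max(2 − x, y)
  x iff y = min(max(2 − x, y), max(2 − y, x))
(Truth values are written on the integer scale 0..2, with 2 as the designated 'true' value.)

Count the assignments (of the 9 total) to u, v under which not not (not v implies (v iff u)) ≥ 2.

4

u = 0, v = 0 ↦ 2  ≥
u = 0, v = 1 ↦ 1  <
u = 0, v = 2 ↦ 2  ≥
u = 1, v = 0 ↦ 1  <
u = 1, v = 1 ↦ 1  <
u = 1, v = 2 ↦ 2  ≥
u = 2, v = 0 ↦ 0  <
u = 2, v = 1 ↦ 1  <
u = 2, v = 2 ↦ 2  ≥
So 4 of the 9 assignments meet the threshold.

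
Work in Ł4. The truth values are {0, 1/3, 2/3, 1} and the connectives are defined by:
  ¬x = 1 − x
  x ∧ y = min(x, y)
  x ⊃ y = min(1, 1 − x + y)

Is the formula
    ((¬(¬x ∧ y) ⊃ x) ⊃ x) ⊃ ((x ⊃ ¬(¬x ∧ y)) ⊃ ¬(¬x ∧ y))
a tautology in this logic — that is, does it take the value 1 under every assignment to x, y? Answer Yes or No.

x = 0, y = 0 ↦ 1
x = 0, y = 1/3 ↦ 1
x = 0, y = 2/3 ↦ 1
x = 0, y = 1 ↦ 1
x = 1/3, y = 0 ↦ 1
x = 1/3, y = 1/3 ↦ 1
x = 1/3, y = 2/3 ↦ 1
x = 1/3, y = 1 ↦ 1
x = 2/3, y = 0 ↦ 1
x = 2/3, y = 1/3 ↦ 1
x = 2/3, y = 2/3 ↦ 1
x = 2/3, y = 1 ↦ 1
x = 1, y = 0 ↦ 1
x = 1, y = 1/3 ↦ 1
x = 1, y = 2/3 ↦ 1
x = 1, y = 1 ↦ 1
Every assignment gives a value ≥ 1.

Yes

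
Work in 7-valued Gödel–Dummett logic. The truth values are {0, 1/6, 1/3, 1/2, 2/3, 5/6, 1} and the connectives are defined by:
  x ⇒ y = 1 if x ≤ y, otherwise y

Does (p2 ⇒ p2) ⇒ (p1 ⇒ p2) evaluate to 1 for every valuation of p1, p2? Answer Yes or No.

Counterexample: take p1 = 1/6, p2 = 0.
p2 ⇒ p2 = 0 ⇒ 0 = 1
p1 ⇒ p2 = 1/6 ⇒ 0 = 0
(p2 ⇒ p2) ⇒ (p1 ⇒ p2) = 1 ⇒ 0 = 0
This gives 0 ≠ 1.

No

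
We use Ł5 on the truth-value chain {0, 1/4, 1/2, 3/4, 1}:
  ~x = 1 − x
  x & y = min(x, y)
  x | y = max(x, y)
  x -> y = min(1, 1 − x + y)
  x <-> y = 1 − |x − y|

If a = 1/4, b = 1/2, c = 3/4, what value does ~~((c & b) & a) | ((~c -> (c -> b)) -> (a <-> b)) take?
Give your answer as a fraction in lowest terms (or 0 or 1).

3/4

c & b = 3/4 & 1/2 = 1/2
(c & b) & a = 1/2 & 1/4 = 1/4
~((c & b) & a) = ~1/4 = 3/4
~~((c & b) & a) = ~3/4 = 1/4
~c = ~3/4 = 1/4
c -> b = 3/4 -> 1/2 = 3/4
~c -> (c -> b) = 1/4 -> 3/4 = 1
a <-> b = 1/4 <-> 1/2 = 3/4
(~c -> (c -> b)) -> (a <-> b) = 1 -> 3/4 = 3/4
~~((c & b) & a) | ((~c -> (c -> b)) -> (a <-> b)) = 1/4 | 3/4 = 3/4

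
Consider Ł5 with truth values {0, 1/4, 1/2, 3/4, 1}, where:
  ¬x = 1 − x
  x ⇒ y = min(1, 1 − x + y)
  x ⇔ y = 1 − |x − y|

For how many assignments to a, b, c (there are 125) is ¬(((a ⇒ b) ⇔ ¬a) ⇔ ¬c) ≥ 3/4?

30

value 1: 10 assignments (counts)
value 3/4: 20 assignments (counts)
value 1/2: 30 assignments
value 1/4: 40 assignments
value 0: 25 assignments
So 30 of the 125 assignments meet the threshold.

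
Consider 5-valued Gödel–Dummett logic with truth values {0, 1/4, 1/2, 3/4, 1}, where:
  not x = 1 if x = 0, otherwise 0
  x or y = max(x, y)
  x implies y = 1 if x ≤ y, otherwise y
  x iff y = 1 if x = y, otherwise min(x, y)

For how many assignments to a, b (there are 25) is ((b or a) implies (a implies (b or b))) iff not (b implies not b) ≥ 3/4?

value 1: 18 assignments (counts)
value 3/4: 1 assignment (counts)
value 1/2: 2 assignments
value 1/4: 3 assignments
value 0: 1 assignment
So 19 of the 25 assignments meet the threshold.

19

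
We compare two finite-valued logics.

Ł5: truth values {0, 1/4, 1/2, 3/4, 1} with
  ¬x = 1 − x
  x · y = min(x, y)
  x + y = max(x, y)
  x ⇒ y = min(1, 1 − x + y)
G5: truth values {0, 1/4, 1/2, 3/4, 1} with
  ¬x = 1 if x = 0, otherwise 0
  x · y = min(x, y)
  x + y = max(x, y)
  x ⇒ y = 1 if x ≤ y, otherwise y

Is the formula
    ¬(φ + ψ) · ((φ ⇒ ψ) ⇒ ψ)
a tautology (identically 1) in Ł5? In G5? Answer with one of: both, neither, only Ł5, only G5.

In Ł5: at φ = 0, ψ = 0 the value is 0 — not a tautology.
In G5: at φ = 0, ψ = 0 the value is 0 — not a tautology.

neither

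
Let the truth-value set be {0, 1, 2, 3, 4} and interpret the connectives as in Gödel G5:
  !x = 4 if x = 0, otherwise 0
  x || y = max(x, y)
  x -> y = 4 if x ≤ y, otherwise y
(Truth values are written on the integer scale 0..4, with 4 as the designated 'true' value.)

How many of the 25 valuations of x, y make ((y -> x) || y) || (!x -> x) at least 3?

23

value 4: 22 assignments (counts)
value 3: 1 assignment (counts)
value 2: 1 assignment
value 1: 1 assignment
So 23 of the 25 assignments meet the threshold.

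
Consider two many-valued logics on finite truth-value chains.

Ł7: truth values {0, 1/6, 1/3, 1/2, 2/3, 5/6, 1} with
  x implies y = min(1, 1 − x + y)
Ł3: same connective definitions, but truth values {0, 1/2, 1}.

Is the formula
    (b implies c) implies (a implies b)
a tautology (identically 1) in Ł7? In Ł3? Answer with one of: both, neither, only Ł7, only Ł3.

In Ł7: at a = 1/6, b = 0, c = 0 the value is 5/6 — not a tautology.
In Ł3: at a = 1/2, b = 0, c = 0 the value is 1/2 — not a tautology.

neither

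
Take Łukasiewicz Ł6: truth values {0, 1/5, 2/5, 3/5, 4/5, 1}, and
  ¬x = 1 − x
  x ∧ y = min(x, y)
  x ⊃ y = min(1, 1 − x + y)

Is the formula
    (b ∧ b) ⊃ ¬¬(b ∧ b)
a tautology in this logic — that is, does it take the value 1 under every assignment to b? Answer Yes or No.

b = 0 ↦ 1
b = 1/5 ↦ 1
b = 2/5 ↦ 1
b = 3/5 ↦ 1
b = 4/5 ↦ 1
b = 1 ↦ 1
Every assignment gives a value ≥ 1.

Yes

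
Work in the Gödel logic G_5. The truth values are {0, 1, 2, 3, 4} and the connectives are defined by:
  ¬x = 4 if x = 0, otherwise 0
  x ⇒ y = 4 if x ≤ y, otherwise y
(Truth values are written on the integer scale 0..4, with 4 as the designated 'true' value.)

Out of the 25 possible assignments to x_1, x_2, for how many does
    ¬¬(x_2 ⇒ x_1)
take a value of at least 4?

21

value 4: 21 assignments (counts)
value 0: 4 assignments
So 21 of the 25 assignments meet the threshold.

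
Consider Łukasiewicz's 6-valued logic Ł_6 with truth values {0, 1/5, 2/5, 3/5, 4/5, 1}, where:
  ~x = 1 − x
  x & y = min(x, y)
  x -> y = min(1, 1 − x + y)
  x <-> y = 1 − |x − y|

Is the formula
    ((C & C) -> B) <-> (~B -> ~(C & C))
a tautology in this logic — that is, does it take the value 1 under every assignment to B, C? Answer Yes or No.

Yes

At B = 1/5, C = 4/5, for instance:
C & C = 4/5 & 4/5 = 4/5
(C & C) -> B = 4/5 -> 1/5 = 2/5
~B = ~1/5 = 4/5
~(C & C) = ~4/5 = 1/5
~B -> ~(C & C) = 4/5 -> 1/5 = 2/5
((C & C) -> B) <-> (~B -> ~(C & C)) = 2/5 <-> 2/5 = 1
and checking the remaining 35 assignments likewise gives ≥ 1 in every case.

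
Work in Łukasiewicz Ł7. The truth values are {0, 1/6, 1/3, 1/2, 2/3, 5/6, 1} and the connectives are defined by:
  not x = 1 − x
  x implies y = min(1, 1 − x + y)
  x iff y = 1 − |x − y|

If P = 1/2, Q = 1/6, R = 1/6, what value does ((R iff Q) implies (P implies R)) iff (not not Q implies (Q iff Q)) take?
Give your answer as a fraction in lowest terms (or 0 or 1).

2/3

R iff Q = 1/6 iff 1/6 = 1
P implies R = 1/2 implies 1/6 = 2/3
(R iff Q) implies (P implies R) = 1 implies 2/3 = 2/3
not Q = not 1/6 = 5/6
not not Q = not 5/6 = 1/6
Q iff Q = 1/6 iff 1/6 = 1
not not Q implies (Q iff Q) = 1/6 implies 1 = 1
((R iff Q) implies (P implies R)) iff (not not Q implies (Q iff Q)) = 2/3 iff 1 = 2/3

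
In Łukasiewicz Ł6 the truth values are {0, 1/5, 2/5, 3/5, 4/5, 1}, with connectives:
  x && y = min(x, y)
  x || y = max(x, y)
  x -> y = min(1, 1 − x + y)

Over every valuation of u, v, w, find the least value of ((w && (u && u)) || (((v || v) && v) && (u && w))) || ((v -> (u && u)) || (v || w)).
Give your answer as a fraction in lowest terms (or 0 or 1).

Take u = 0, v = 2/5, w = 0:
u && u = 0 && 0 = 0
w && (u && u) = 0 && 0 = 0
v || v = 2/5 || 2/5 = 2/5
(v || v) && v = 2/5 && 2/5 = 2/5
u && w = 0 && 0 = 0
((v || v) && v) && (u && w) = 2/5 && 0 = 0
(w && (u && u)) || (((v || v) && v) && (u && w)) = 0 || 0 = 0
u && u = 0 && 0 = 0
v -> (u && u) = 2/5 -> 0 = 3/5
v || w = 2/5 || 0 = 2/5
(v -> (u && u)) || (v || w) = 3/5 || 2/5 = 3/5
((w && (u && u)) || (((v || v) && v) && (u && w))) || ((v -> (u && u)) || (v || w)) = 0 || 3/5 = 3/5
No assignment yields a value below 3/5, so this is the minimum.

3/5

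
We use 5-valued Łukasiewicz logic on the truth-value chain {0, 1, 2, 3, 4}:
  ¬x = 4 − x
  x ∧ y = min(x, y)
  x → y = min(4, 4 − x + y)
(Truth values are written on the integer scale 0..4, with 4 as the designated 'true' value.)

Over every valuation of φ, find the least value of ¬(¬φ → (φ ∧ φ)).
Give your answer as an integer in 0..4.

0

Take φ = 2:
¬φ = ¬2 = 2
φ ∧ φ = 2 ∧ 2 = 2
¬φ → (φ ∧ φ) = 2 → 2 = 4
¬(¬φ → (φ ∧ φ)) = ¬4 = 0
No assignment yields a value below 0, so this is the minimum.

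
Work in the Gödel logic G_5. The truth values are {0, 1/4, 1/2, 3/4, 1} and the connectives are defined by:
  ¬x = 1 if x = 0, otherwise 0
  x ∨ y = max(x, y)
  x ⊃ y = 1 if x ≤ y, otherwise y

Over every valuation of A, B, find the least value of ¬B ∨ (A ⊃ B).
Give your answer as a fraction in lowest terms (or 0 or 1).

Take A = 1/2, B = 1/4:
¬B = ¬1/4 = 0
A ⊃ B = 1/2 ⊃ 1/4 = 1/4
¬B ∨ (A ⊃ B) = 0 ∨ 1/4 = 1/4
No assignment yields a value below 1/4, so this is the minimum.

1/4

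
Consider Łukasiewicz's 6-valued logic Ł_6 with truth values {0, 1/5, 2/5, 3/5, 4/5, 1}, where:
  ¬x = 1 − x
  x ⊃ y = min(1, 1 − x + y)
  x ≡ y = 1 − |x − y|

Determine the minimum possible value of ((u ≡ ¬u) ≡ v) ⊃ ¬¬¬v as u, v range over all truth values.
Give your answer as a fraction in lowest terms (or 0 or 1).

1/5

Take u = 2/5, v = 4/5:
¬u = ¬2/5 = 3/5
u ≡ ¬u = 2/5 ≡ 3/5 = 4/5
(u ≡ ¬u) ≡ v = 4/5 ≡ 4/5 = 1
¬v = ¬4/5 = 1/5
¬¬v = ¬1/5 = 4/5
¬¬¬v = ¬4/5 = 1/5
((u ≡ ¬u) ≡ v) ⊃ ¬¬¬v = 1 ⊃ 1/5 = 1/5
No assignment yields a value below 1/5, so this is the minimum.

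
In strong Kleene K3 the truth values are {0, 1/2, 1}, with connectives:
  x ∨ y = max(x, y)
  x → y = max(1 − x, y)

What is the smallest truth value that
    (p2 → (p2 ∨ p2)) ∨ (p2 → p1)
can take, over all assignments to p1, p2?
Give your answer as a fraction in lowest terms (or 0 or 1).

Take p1 = 0, p2 = 1/2:
p2 ∨ p2 = 1/2 ∨ 1/2 = 1/2
p2 → (p2 ∨ p2) = 1/2 → 1/2 = 1/2
p2 → p1 = 1/2 → 0 = 1/2
(p2 → (p2 ∨ p2)) ∨ (p2 → p1) = 1/2 ∨ 1/2 = 1/2
No assignment yields a value below 1/2, so this is the minimum.

1/2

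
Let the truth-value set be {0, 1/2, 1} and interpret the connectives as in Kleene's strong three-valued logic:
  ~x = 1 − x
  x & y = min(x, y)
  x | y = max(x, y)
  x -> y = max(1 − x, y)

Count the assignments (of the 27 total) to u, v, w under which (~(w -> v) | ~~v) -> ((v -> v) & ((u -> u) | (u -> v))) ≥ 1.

value 1: 16 assignments (counts)
value 1/2: 11 assignments
So 16 of the 27 assignments meet the threshold.

16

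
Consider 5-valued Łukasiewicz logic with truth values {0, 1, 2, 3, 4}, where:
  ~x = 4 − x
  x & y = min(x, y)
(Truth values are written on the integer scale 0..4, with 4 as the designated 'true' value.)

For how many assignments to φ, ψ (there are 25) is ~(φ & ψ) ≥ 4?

9

value 4: 9 assignments (counts)
value 3: 7 assignments
value 2: 5 assignments
value 1: 3 assignments
value 0: 1 assignment
So 9 of the 25 assignments meet the threshold.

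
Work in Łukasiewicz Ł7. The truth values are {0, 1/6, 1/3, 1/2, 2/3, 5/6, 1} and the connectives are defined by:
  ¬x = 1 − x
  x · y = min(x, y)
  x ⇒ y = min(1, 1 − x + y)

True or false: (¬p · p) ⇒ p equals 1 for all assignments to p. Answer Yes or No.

p = 0 ↦ 1
p = 1/6 ↦ 1
p = 1/3 ↦ 1
p = 1/2 ↦ 1
p = 2/3 ↦ 1
p = 5/6 ↦ 1
p = 1 ↦ 1
Every assignment gives a value ≥ 1.

Yes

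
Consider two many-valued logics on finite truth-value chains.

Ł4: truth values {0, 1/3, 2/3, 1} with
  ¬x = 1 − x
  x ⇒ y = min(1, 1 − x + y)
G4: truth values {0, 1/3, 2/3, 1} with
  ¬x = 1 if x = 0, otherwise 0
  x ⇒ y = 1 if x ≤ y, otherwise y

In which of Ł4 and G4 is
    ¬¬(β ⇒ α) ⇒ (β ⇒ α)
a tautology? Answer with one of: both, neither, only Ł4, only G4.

only Ł4

In Ł4: every assignment gives 1 — tautology.
In G4: at α = 1/3, β = 2/3 the value is 1/3 — not a tautology.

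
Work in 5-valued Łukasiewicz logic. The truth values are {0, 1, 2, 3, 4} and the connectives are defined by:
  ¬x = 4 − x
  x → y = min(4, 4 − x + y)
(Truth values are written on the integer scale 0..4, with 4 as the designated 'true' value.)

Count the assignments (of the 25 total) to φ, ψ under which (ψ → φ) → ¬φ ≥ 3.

value 4: 9 assignments (counts)
value 3: 3 assignments (counts)
value 2: 4 assignments
value 1: 4 assignments
value 0: 5 assignments
So 12 of the 25 assignments meet the threshold.

12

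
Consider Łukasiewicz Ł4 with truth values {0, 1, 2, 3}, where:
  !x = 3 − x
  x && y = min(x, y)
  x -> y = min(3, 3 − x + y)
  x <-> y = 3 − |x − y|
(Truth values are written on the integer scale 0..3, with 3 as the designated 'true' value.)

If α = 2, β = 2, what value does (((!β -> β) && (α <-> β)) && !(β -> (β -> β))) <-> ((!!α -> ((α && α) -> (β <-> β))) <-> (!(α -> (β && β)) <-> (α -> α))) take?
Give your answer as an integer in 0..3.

3

!β = !2 = 1
!β -> β = 1 -> 2 = 3
α <-> β = 2 <-> 2 = 3
(!β -> β) && (α <-> β) = 3 && 3 = 3
β -> β = 2 -> 2 = 3
β -> (β -> β) = 2 -> 3 = 3
!(β -> (β -> β)) = !3 = 0
((!β -> β) && (α <-> β)) && !(β -> (β -> β)) = 3 && 0 = 0
!α = !2 = 1
!!α = !1 = 2
α && α = 2 && 2 = 2
β <-> β = 2 <-> 2 = 3
(α && α) -> (β <-> β) = 2 -> 3 = 3
!!α -> ((α && α) -> (β <-> β)) = 2 -> 3 = 3
β && β = 2 && 2 = 2
α -> (β && β) = 2 -> 2 = 3
!(α -> (β && β)) = !3 = 0
α -> α = 2 -> 2 = 3
!(α -> (β && β)) <-> (α -> α) = 0 <-> 3 = 0
(!!α -> ((α && α) -> (β <-> β))) <-> (!(α -> (β && β)) <-> (α -> α)) = 3 <-> 0 = 0
(((!β -> β) && (α <-> β)) && !(β -> (β -> β))) <-> ((!!α -> ((α && α) -> (β <-> β))) <-> (!(α -> (β && β)) <-> (α -> α))) = 0 <-> 0 = 3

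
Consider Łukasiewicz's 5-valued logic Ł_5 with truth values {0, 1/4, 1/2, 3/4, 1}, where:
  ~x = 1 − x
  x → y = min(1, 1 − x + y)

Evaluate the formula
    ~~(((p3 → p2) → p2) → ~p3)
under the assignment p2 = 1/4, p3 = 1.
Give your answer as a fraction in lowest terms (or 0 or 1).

p3 → p2 = 1 → 1/4 = 1/4
(p3 → p2) → p2 = 1/4 → 1/4 = 1
~p3 = ~1 = 0
((p3 → p2) → p2) → ~p3 = 1 → 0 = 0
~(((p3 → p2) → p2) → ~p3) = ~0 = 1
~~(((p3 → p2) → p2) → ~p3) = ~1 = 0

0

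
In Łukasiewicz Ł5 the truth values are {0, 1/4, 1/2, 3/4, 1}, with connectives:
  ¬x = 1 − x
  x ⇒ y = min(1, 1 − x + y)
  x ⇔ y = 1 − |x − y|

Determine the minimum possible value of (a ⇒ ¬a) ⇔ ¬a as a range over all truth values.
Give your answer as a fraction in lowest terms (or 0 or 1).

1/2

Take a = 1/2:
¬a = ¬1/2 = 1/2
a ⇒ ¬a = 1/2 ⇒ 1/2 = 1
¬a = ¬1/2 = 1/2
(a ⇒ ¬a) ⇔ ¬a = 1 ⇔ 1/2 = 1/2
No assignment yields a value below 1/2, so this is the minimum.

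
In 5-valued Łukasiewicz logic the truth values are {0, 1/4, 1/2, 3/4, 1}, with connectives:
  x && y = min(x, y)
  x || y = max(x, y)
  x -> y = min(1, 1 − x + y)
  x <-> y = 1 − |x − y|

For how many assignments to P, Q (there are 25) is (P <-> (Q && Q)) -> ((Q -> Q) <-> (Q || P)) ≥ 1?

17

value 1: 17 assignments (counts)
value 3/4: 3 assignments
value 1/2: 3 assignments
value 1/4: 1 assignment
value 0: 1 assignment
So 17 of the 25 assignments meet the threshold.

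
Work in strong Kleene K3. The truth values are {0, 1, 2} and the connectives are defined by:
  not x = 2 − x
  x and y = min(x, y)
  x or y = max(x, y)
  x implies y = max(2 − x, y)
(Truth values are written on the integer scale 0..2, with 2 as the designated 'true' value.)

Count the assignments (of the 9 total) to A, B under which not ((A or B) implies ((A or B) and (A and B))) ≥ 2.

A = 0, B = 0 ↦ 0  <
A = 0, B = 1 ↦ 1  <
A = 0, B = 2 ↦ 2  ≥
A = 1, B = 0 ↦ 1  <
A = 1, B = 1 ↦ 1  <
A = 1, B = 2 ↦ 1  <
A = 2, B = 0 ↦ 2  ≥
A = 2, B = 1 ↦ 1  <
A = 2, B = 2 ↦ 0  <
So 2 of the 9 assignments meet the threshold.

2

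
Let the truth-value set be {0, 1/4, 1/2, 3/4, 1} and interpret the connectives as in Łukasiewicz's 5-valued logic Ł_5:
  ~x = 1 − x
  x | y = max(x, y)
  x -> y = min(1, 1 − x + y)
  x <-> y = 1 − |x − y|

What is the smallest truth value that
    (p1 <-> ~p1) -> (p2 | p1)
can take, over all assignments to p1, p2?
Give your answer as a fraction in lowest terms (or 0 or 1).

Take p1 = 1/2, p2 = 0:
~p1 = ~1/2 = 1/2
p1 <-> ~p1 = 1/2 <-> 1/2 = 1
p2 | p1 = 0 | 1/2 = 1/2
(p1 <-> ~p1) -> (p2 | p1) = 1 -> 1/2 = 1/2
No assignment yields a value below 1/2, so this is the minimum.

1/2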